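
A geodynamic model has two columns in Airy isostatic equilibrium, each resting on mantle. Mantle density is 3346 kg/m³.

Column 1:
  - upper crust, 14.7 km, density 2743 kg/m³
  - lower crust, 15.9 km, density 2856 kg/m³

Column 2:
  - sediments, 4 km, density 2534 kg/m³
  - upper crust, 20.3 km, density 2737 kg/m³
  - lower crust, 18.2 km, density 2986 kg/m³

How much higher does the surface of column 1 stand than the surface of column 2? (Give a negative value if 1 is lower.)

For any compensation level in the mantle, the mantle terms cancel and isostasy reduces to e = (Σt_1 − Σt_2) − (Σ(ρt)_1 − Σ(ρt)_2) / ρ_m.
Σt_1 = 30.6 km; Σt_2 = 42.5 km; Σ(ρt)_1 = 85732.5; Σ(ρt)_2 = 120042.3 (in km·kg/m³).
e = (30.6 − 42.5) − (85732.5 − 120042.3) / 3346 = −1.65 km.

−1.65 km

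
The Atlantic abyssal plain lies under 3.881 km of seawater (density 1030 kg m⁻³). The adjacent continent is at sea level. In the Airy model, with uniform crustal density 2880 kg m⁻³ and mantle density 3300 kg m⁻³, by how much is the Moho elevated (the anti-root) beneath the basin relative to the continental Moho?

17.1 km

Balancing pressure at the compensation depth: replacing crust with seawater at the top is compensated by replacing crust with mantle at the base: d (ρ_c − ρ_w) = a (ρ_m − ρ_c).
a = d (ρ_c − ρ_w)/(ρ_m − ρ_c) = 3.881 km × 1850/420 = 17.1 km.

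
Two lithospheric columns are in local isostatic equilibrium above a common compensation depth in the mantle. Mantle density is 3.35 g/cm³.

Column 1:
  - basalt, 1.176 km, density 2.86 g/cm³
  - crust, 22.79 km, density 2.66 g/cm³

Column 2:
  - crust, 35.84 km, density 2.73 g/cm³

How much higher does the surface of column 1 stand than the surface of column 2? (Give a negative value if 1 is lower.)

−1.77 km

For any compensation level in the mantle, the mantle terms cancel and isostasy reduces to e = (Σt_1 − Σt_2) − (Σ(ρt)_1 − Σ(ρt)_2) / ρ_m.
Σt_1 = 23.966 km; Σt_2 = 35.84 km; Σ(ρt)_1 = 63.98476; Σ(ρt)_2 = 97.8432 (in km·g/cm³).
e = (23.966 − 35.84) − (63.98476 − 97.8432) / 3.35 = −1.77 km.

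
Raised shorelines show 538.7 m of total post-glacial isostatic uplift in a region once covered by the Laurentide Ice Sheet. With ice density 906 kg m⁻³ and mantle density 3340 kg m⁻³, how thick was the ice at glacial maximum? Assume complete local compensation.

1990 m

u = t ρ_ice/ρ_m → t = u ρ_m/ρ_ice = 538.7 m × 3340/906 = 1990 m.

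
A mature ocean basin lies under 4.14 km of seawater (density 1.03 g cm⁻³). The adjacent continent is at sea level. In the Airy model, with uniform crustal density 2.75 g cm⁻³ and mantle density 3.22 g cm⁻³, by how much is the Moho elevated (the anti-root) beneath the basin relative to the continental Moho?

In Airy isostatic equilibrium: replacing crust with seawater at the top is compensated by replacing crust with mantle at the base: d (ρ_c − ρ_w) = a (ρ_m − ρ_c).
a = d (ρ_c − ρ_w)/(ρ_m − ρ_c) = 4.14 km × 1.72/0.47 = 15.2 km.

15.2 km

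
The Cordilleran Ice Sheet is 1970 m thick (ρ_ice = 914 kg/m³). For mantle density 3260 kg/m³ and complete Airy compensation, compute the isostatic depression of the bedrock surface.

Equating mass per unit area of the two columns: the ice load ρ_ice t is balanced by mantle displaced below, ρ_m s.
s = t ρ_ice / ρ_m = 1970 m × 914/3260 = 552 m.

552 m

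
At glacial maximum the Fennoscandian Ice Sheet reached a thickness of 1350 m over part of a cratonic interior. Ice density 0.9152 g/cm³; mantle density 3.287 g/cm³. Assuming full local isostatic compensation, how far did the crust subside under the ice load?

By Archimedes' principle applied to the lithosphere: the ice load ρ_ice t is balanced by mantle displaced below, ρ_m s.
s = t ρ_ice / ρ_m = 1350 m × 0.9152/3.287 = 376 m.

376 m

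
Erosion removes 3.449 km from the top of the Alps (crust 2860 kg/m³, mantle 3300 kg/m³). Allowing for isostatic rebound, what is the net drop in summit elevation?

0.46 km

Rebound u = e ρ_c/ρ_m = 3.449 km × 2860/3300 = 2.989 km.
Net surface drop = e − u = 3.449 km − 2.989 km = e (ρ_m − ρ_c)/ρ_m = 0.46 km.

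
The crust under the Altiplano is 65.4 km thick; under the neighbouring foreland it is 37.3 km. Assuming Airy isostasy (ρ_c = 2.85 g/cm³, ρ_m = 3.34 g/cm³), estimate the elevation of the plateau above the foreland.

4.12 km

Excess crust Δ = 65.4 km − 37.3 km = 28.1 km, split between elevation h and root r with h + r = Δ.
Airy balance ρ_c h = (ρ_m − ρ_c) r gives r = h ρ_c/(ρ_m − ρ_c), so h (1 + ρ_c/(ρ_m − ρ_c)) = Δ, i.e. h = Δ (ρ_m − ρ_c)/ρ_m.
h = 28.1 km × 0.49/3.34 = 4.12 km.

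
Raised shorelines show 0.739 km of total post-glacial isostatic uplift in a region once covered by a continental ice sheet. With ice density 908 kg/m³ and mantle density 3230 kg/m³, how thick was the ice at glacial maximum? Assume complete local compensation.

u = t ρ_ice/ρ_m → t = u ρ_m/ρ_ice = 0.739 km × 3230/908 = 2.63 km.

2.63 km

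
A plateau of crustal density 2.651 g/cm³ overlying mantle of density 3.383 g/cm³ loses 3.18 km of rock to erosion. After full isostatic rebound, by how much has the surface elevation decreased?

Rebound u = e ρ_c/ρ_m = 3.18 km × 2.651/3.383 = 2.492 km.
Net surface drop = e − u = 3.18 km − 2.492 km = e (ρ_m − ρ_c)/ρ_m = 0.688 km.

0.688 km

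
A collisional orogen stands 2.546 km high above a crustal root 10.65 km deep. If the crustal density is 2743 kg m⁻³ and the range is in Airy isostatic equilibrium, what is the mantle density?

3400 kg m⁻³

Airy balance: ρ_c h = (ρ_m − ρ_c) r → ρ_m = ρ_c (1 + h/r).
ρ_m = 2743 × (1 + 2.546 km/10.65 km) = 3400 kg m⁻³.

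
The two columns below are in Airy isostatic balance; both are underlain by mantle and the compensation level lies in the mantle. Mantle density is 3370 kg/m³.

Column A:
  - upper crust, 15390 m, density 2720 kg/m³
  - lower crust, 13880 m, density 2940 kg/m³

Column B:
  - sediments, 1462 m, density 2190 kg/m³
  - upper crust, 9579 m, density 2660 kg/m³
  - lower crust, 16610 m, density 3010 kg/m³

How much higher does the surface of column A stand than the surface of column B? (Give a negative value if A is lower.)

435 m

For any compensation level in the mantle, the mantle terms cancel and isostasy reduces to e = (Σt_A − Σt_B) − (Σ(ρt)_A − Σ(ρt)_B) / ρ_m.
Σt_A = 29270 m; Σt_B = 27651 m; Σ(ρt)_A = 82668000; Σ(ρt)_B = 78678020 (in m·kg/m³).
e = (29270 − 27651) − (82668000 − 78678020) / 3370 = 435 m.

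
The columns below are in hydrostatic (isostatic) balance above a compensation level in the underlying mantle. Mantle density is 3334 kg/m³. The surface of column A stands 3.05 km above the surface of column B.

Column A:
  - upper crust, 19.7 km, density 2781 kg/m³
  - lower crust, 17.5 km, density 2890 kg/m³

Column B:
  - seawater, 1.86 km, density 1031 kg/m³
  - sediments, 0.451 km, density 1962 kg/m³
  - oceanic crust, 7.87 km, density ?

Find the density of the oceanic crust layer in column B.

Take the compensation level at the base of the deeper column (depth z_c below the surface of column A) and equate Σ ρ_i t_i down to z_c; mantle fills any gap and the z_c terms cancel.
Column A: 19.7×2781 + 17.5×2890 + (z_c − 37.2)×3334
Column B: 3.05×0 + 1.86×1031 + 0.451×1962 + 7.87×ρ + (z_c − 3.05 − 10.181)×3334
The z_c×3334 term appears on both sides and cancels. Collect the known terms of each column as K = Σ(ρt)_known − 3334 × (depth of known layers): K_A = 105360.7 − 3334×37.2 = −18664.1; K_B = 2802.522 − 3334×(3.05 + 10.181) = −41309.632.
Balance: K_A = K_B + 7.87×ρ, so ρ = (K_A − K_B)/7.87 = 22645.5/7.87 = 2880 kg/m³.

2880 kg/m³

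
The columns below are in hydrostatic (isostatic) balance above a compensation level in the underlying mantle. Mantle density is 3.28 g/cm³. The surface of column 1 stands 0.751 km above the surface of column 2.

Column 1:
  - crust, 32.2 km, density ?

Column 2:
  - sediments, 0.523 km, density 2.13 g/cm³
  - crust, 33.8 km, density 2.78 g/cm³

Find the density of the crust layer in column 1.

Take the compensation level at the base of the deeper column (depth z_c below the surface of column 1) and equate Σ ρ_i t_i down to z_c; mantle fills any gap and the z_c terms cancel.
Column 1: 32.2×ρ + (z_c − 32.2)×3.28
Column 2: 0.751×0 + 0.523×2.13 + 33.8×2.78 + (z_c − 0.751 − 34.323)×3.28
The z_c×3.28 term appears on both sides and cancels. Collect the known terms of each column as K = Σ(ρt)_known − 3.28 × (depth of known layers): K_1 = 0 − 3.28×32.2 = −105.616; K_2 = 95.07799 − 3.28×(0.751 + 34.323) = −19.96473.
Balance: K_1 + 32.2×ρ = K_2, so ρ = (K_2 − K_1)/32.2 = 85.6513/32.2 = 2.66 g/cm³.

2.66 g/cm³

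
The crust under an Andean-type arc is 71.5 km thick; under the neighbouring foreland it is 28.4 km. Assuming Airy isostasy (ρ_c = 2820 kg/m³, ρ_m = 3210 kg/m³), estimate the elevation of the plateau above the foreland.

Excess crust Δ = 71.5 km − 28.4 km = 43.1 km, split between elevation h and root r with h + r = Δ.
Airy balance ρ_c h = (ρ_m − ρ_c) r gives r = h ρ_c/(ρ_m − ρ_c), so h (1 + ρ_c/(ρ_m − ρ_c)) = Δ, i.e. h = Δ (ρ_m − ρ_c)/ρ_m.
h = 43.1 km × 390/3210 = 5.24 km.

5.24 km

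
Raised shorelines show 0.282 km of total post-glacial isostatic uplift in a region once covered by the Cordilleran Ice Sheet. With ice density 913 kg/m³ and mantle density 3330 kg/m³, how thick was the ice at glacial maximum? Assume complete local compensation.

u = t ρ_ice/ρ_m → t = u ρ_m/ρ_ice = 0.282 km × 3330/913 = 1.03 km.

1.03 km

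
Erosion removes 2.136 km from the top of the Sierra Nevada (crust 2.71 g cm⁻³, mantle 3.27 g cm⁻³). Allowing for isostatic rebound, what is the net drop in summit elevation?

0.366 km

Rebound u = e ρ_c/ρ_m = 2.136 km × 2.71/3.27 = 1.77 km.
Net surface drop = e − u = 2.136 km − 1.77 km = e (ρ_m − ρ_c)/ρ_m = 0.366 km.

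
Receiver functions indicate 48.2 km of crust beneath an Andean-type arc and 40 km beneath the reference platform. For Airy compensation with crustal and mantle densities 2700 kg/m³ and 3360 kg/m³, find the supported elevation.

1.61 km

Excess crust Δ = 48.2 km − 40 km = 8.2 km, split between elevation h and root r with h + r = Δ.
Airy balance ρ_c h = (ρ_m − ρ_c) r gives r = h ρ_c/(ρ_m − ρ_c), so h (1 + ρ_c/(ρ_m − ρ_c)) = Δ, i.e. h = Δ (ρ_m − ρ_c)/ρ_m.
h = 8.2 km × 660/3360 = 1.61 km.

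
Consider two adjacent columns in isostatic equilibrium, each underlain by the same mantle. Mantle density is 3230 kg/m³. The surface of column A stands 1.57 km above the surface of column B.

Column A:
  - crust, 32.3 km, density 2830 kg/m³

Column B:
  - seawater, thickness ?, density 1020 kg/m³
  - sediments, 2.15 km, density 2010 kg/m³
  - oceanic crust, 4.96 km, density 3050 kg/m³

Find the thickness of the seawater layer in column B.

1.96 km

Take the compensation level at the base of the deeper column (depth z_c below the surface of column A) and equate Σ ρ_i t_i down to z_c; mantle fills any gap and the z_c terms cancel.
Column A: 32.3×2830 + (z_c − 32.3)×3230
Column B: 1.57×0 + x×1020 + 2.15×2010 + 4.96×3050 + (z_c − 1.57 − 7.11 − x)×3230
The z_c×3230 term appears on both sides and cancels. Collect the known terms of each column as K = Σ(ρt)_known − 3230 × (depth of known layers): K_A = 91409 − 3230×32.3 = −12920; K_B = 19449.5 − 3230×(1.57 + 7.11) = −8586.9.
Balance: K_A = K_B − x×(3230 − 1020), so x = (K_B − K_A)/(3230 − 1020) = 4333.1/2210 = 1.96 km.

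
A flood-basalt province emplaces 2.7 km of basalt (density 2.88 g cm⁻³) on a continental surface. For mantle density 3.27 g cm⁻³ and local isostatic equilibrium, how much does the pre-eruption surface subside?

2.38 km

Subaerial loading: s = t ρ_load / ρ_m.
s = 2.7 km × 2.88/3.27 = 2.38 km.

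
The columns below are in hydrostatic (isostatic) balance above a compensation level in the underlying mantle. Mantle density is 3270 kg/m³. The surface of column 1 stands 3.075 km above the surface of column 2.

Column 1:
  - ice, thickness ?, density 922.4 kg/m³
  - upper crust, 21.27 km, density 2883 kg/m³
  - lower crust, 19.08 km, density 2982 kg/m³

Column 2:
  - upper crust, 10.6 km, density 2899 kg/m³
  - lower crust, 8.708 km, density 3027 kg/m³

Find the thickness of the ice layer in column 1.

Take the compensation level at the base of the deeper column (depth z_c below the surface of column 1) and equate Σ ρ_i t_i down to z_c; mantle fills any gap and the z_c terms cancel.
Column 1: x×922.4 + 21.27×2883 + 19.08×2982 + (z_c − 40.35 − x)×3270
Column 2: 3.075×0 + 10.6×2899 + 8.708×3027 + (z_c − 3.075 − 19.308)×3270
The z_c×3270 term appears on both sides and cancels. Collect the known terms of each column as K = Σ(ρt)_known − 3270 × (depth of known layers): K_1 = 118217.97 − 3270×40.35 = −13726.53; K_2 = 57088.516 − 3270×(3.075 + 19.308) = −16103.894.
Balance: K_1 − x×(3270 − 922.4) = K_2, so x = (K_1 − K_2)/(3270 − 922.4) = 2377.36/2347.6 = 1.01 km.

1.01 km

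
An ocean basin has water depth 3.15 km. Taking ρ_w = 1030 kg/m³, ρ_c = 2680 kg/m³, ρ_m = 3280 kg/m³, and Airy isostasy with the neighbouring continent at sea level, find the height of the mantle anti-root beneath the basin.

By Archimedes' principle applied to the lithosphere: replacing crust with seawater at the top is compensated by replacing crust with mantle at the base: d (ρ_c − ρ_w) = a (ρ_m − ρ_c).
a = d (ρ_c − ρ_w)/(ρ_m − ρ_c) = 3.15 km × 1650/600 = 8.66 km.

8.66 km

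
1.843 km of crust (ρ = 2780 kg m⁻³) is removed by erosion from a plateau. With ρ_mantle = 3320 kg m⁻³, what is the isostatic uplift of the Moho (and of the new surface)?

1.54 km

Unloading: uplift u = e ρ_c/ρ_m = 1.843 km × 2780/3320 = 1.54 km.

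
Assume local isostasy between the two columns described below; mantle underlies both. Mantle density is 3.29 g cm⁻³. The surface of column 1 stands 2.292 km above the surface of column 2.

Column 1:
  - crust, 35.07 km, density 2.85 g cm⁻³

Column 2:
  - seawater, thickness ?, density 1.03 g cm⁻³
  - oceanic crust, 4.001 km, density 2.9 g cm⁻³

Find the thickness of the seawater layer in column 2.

2.8 km

Take the compensation level at the base of the deeper column (depth z_c below the surface of column 1) and equate Σ ρ_i t_i down to z_c; mantle fills any gap and the z_c terms cancel.
Column 1: 35.07×2.85 + (z_c − 35.07)×3.29
Column 2: 2.292×0 + x×1.03 + 4.001×2.9 + (z_c − 2.292 − 4.001 − x)×3.29
The z_c×3.29 term appears on both sides and cancels. Collect the known terms of each column as K = Σ(ρt)_known − 3.29 × (depth of known layers): K_1 = 99.9495 − 3.29×35.07 = −15.4308; K_2 = 11.6029 − 3.29×(2.292 + 4.001) = −9.10107.
Balance: K_1 = K_2 − x×(3.29 − 1.03), so x = (K_2 − K_1)/(3.29 − 1.03) = 6.32973/2.26 = 2.8 km.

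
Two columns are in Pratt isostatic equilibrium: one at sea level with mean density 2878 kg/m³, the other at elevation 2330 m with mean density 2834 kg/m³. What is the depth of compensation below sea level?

ρ_ref D = ρ (D + h) → D (ρ_ref − ρ) = ρ h.
D = ρ h/(ρ_ref − ρ) = 2834 × 2330 m/(2878 − 2834) = 150000 m.

150000 m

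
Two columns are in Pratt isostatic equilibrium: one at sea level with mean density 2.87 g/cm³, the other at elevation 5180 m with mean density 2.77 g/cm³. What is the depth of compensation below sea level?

ρ_ref D = ρ (D + h) → D (ρ_ref − ρ) = ρ h.
D = ρ h/(ρ_ref − ρ) = 2.77 × 5180 m/(2.87 − 2.77) = 143000 m.

143000 m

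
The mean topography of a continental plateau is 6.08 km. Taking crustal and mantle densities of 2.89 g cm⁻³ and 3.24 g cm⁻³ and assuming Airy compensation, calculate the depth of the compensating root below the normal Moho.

In Airy isostatic equilibrium: the weight of the topography is balanced by the buoyancy of the root, ρ_c h = (ρ_m − ρ_c) r.
r = h · ρ_c / (ρ_m − ρ_c) = 6.08 km × 2.89 / (3.24 − 2.89) = 50.2 km.

50.2 km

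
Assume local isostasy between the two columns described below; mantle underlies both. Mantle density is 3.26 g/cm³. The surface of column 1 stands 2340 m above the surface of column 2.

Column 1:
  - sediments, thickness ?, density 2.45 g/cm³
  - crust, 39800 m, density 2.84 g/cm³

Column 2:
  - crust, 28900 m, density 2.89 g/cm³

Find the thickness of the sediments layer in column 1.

1980 m

Take the compensation level at the base of the deeper column (depth z_c below the surface of column 1) and equate Σ ρ_i t_i down to z_c; mantle fills any gap and the z_c terms cancel.
Column 1: x×2.45 + 39800×2.84 + (z_c − 39800 − x)×3.26
Column 2: 2340×0 + 28900×2.89 + (z_c − 2340 − 28900)×3.26
The z_c×3.26 term appears on both sides and cancels. Collect the known terms of each column as K = Σ(ρt)_known − 3.26 × (depth of known layers): K_1 = 113032 − 3.26×39800 = −16716; K_2 = 83521 − 3.26×(2340 + 28900) = −18321.4.
Balance: K_1 − x×(3.26 − 2.45) = K_2, so x = (K_1 − K_2)/(3.26 − 2.45) = 1605.4/0.81 = 1980 m.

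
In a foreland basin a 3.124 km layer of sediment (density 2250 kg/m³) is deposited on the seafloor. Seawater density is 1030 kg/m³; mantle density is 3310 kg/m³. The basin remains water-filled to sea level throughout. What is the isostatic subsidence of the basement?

1.67 km

Submarine loading: the sediment displaces seawater, and the subsidence is in turn flooded, so s (ρ_m − ρ_w) = t (ρ_sed − ρ_w).
s = 3.124 km × (2250 − 1030) / (3310 − 1030) = 1.67 km.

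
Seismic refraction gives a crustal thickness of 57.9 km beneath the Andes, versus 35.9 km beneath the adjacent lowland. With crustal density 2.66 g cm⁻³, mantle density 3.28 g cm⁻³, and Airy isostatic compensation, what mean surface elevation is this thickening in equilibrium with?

4.16 km

Excess crust Δ = 57.9 km − 35.9 km = 22 km, split between elevation h and root r with h + r = Δ.
Airy balance ρ_c h = (ρ_m − ρ_c) r gives r = h ρ_c/(ρ_m − ρ_c), so h (1 + ρ_c/(ρ_m − ρ_c)) = Δ, i.e. h = Δ (ρ_m − ρ_c)/ρ_m.
h = 22 km × 0.62/3.28 = 4.16 km.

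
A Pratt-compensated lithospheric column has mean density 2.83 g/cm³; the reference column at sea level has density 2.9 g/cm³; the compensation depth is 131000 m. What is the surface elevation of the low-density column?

ρ_ref D = ρ (D + h) → h = D (ρ_ref − ρ)/ρ.
h = 131000 m × (2.9 − 2.83)/2.83 = 3240 m.

3240 m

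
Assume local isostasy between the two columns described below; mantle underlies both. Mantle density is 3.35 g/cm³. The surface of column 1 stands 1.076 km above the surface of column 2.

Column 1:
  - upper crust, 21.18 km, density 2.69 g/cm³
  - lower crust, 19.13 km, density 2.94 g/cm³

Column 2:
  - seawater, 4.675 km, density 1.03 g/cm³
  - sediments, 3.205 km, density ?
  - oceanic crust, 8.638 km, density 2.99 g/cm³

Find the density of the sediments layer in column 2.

2.02 g/cm³

Take the compensation level at the base of the deeper column (depth z_c below the surface of column 1) and equate Σ ρ_i t_i down to z_c; mantle fills any gap and the z_c terms cancel.
Column 1: 21.18×2.69 + 19.13×2.94 + (z_c − 40.31)×3.35
Column 2: 1.076×0 + 4.675×1.03 + 3.205×ρ + 8.638×2.99 + (z_c − 1.076 − 16.518)×3.35
The z_c×3.35 term appears on both sides and cancels. Collect the known terms of each column as K = Σ(ρt)_known − 3.35 × (depth of known layers): K_1 = 113.2164 − 3.35×40.31 = −21.8221; K_2 = 30.64287 − 3.35×(1.076 + 16.518) = −28.29703.
Balance: K_1 = K_2 + 3.205×ρ, so ρ = (K_1 − K_2)/3.205 = 6.47493/3.205 = 2.02 g/cm³.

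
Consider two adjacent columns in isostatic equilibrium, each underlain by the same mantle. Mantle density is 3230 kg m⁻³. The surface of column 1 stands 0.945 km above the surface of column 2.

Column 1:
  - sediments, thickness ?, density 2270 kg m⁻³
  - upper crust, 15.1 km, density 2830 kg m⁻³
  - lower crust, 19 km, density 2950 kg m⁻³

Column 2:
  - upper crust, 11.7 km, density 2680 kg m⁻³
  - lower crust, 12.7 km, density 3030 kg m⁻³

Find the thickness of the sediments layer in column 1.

0.695 km

Take the compensation level at the base of the deeper column (depth z_c below the surface of column 1) and equate Σ ρ_i t_i down to z_c; mantle fills any gap and the z_c terms cancel.
Column 1: x×2270 + 15.1×2830 + 19×2950 + (z_c − 34.1 − x)×3230
Column 2: 0.945×0 + 11.7×2680 + 12.7×3030 + (z_c − 0.945 − 24.4)×3230
The z_c×3230 term appears on both sides and cancels. Collect the known terms of each column as K = Σ(ρt)_known − 3230 × (depth of known layers): K_1 = 98783 − 3230×34.1 = −11360; K_2 = 69837 − 3230×(0.945 + 24.4) = −12027.35.
Balance: K_1 − x×(3230 − 2270) = K_2, so x = (K_1 − K_2)/(3230 − 2270) = 667.35/960 = 0.695 km.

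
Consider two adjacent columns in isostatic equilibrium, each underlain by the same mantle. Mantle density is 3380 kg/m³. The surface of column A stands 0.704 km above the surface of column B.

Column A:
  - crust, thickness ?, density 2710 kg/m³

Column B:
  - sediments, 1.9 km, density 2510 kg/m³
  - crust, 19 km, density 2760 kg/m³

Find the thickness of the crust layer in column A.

23.6 km

Take the compensation level at the base of the deeper column (depth z_c below the surface of column A) and equate Σ ρ_i t_i down to z_c; mantle fills any gap and the z_c terms cancel.
Column A: x×2710 + (z_c − 0 − x)×3380
Column B: 0.704×0 + 1.9×2510 + 19×2760 + (z_c − 0.704 − 20.9)×3380
The z_c×3380 term appears on both sides and cancels. Collect the known terms of each column as K = Σ(ρt)_known − 3380 × (depth of known layers): K_A = 0 − 3380×0 = 0; K_B = 57209 − 3380×(0.704 + 20.9) = −15812.52.
Balance: K_A − x×(3380 − 2710) = K_B, so x = (K_A − K_B)/(3380 − 2710) = 15812.5/670 = 23.6 km.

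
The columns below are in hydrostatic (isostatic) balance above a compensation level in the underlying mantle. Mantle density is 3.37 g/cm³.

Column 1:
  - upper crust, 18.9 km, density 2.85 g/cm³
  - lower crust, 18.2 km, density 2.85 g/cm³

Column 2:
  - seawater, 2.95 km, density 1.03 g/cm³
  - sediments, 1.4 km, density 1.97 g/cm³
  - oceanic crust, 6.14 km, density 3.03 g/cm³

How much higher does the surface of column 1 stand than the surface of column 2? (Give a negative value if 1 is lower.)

For any compensation level in the mantle, the mantle terms cancel and isostasy reduces to e = (Σt_1 − Σt_2) − (Σ(ρt)_1 − Σ(ρt)_2) / ρ_m.
Σt_1 = 37.1 km; Σt_2 = 10.49 km; Σ(ρt)_1 = 105.735; Σ(ρt)_2 = 24.4007 (in km·g/cm³).
e = (37.1 − 10.49) − (105.735 − 24.4007) / 3.37 = 2.48 km.

2.48 km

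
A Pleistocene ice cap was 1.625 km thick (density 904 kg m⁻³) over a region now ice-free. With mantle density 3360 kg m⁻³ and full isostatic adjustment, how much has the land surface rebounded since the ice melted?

0.437 km

Removing the load lets mantle flow back in; uplift u satisfies ρ_ice t = ρ_m u.
u = t ρ_ice/ρ_m = 1.625 km × 904/3360 = 0.437 km.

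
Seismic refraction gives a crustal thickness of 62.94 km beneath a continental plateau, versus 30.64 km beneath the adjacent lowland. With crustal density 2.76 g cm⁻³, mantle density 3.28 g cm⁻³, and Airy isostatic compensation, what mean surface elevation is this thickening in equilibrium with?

Excess crust Δ = 62.94 km − 30.64 km = 32.3 km, split between elevation h and root r with h + r = Δ.
Airy balance ρ_c h = (ρ_m − ρ_c) r gives r = h ρ_c/(ρ_m − ρ_c), so h (1 + ρ_c/(ρ_m − ρ_c)) = Δ, i.e. h = Δ (ρ_m − ρ_c)/ρ_m.
h = 32.3 km × 0.52/3.28 = 5.12 km.

5.12 km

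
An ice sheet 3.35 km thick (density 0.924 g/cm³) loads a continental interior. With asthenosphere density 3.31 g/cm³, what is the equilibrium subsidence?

0.935 km

Isostatic balance requires: the ice load ρ_ice t is balanced by mantle displaced below, ρ_m s.
s = t ρ_ice / ρ_m = 3.35 km × 0.924/3.31 = 0.935 km.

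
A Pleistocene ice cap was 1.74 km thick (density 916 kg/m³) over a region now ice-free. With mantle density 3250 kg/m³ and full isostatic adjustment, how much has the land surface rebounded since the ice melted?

Removing the load lets mantle flow back in; uplift u satisfies ρ_ice t = ρ_m u.
u = t ρ_ice/ρ_m = 1.74 km × 916/3250 = 0.49 km.

0.49 km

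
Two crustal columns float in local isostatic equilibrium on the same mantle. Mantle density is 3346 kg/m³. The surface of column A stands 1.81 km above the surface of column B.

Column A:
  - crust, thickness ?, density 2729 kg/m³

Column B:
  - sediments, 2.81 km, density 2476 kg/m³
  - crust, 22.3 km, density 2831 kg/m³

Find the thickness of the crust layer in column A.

32.4 km

Take the compensation level at the base of the deeper column (depth z_c below the surface of column A) and equate Σ ρ_i t_i down to z_c; mantle fills any gap and the z_c terms cancel.
Column A: x×2729 + (z_c − 0 − x)×3346
Column B: 1.81×0 + 2.81×2476 + 22.3×2831 + (z_c − 1.81 − 25.11)×3346
The z_c×3346 term appears on both sides and cancels. Collect the known terms of each column as K = Σ(ρt)_known − 3346 × (depth of known layers): K_A = 0 − 3346×0 = 0; K_B = 70088.86 − 3346×(1.81 + 25.11) = −19985.46.
Balance: K_A − x×(3346 − 2729) = K_B, so x = (K_A − K_B)/(3346 − 2729) = 19985.5/617 = 32.4 km.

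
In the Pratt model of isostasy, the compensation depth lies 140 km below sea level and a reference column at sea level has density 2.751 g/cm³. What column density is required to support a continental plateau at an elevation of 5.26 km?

2.65 g/cm³

Pratt balance: ρ_ref D = ρ (D + h).
ρ = ρ_ref D/(D + h) = 2.751 × 140 km/(140 km + 5.26 km) = 2.65 g/cm³.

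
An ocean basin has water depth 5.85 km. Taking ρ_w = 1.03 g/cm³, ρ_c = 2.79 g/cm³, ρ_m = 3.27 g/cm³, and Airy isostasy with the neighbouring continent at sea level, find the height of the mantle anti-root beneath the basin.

By Archimedes' principle applied to the lithosphere: replacing crust with seawater at the top is compensated by replacing crust with mantle at the base: d (ρ_c − ρ_w) = a (ρ_m − ρ_c).
a = d (ρ_c − ρ_w)/(ρ_m − ρ_c) = 5.85 km × 1.76/0.48 = 21.4 km.

21.4 km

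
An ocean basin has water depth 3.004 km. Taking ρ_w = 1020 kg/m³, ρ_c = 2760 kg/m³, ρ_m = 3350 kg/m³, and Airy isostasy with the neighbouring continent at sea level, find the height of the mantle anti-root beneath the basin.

By Archimedes' principle applied to the lithosphere: replacing crust with seawater at the top is compensated by replacing crust with mantle at the base: d (ρ_c − ρ_w) = a (ρ_m − ρ_c).
a = d (ρ_c − ρ_w)/(ρ_m − ρ_c) = 3.004 km × 1740/590 = 8.86 km.

8.86 km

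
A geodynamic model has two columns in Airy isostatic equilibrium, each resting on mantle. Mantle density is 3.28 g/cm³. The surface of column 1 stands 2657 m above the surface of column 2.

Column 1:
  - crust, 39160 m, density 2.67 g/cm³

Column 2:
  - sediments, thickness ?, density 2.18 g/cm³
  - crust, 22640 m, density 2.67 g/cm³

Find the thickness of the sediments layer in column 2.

Take the compensation level at the base of the deeper column (depth z_c below the surface of column 1) and equate Σ ρ_i t_i down to z_c; mantle fills any gap and the z_c terms cancel.
Column 1: 39160×2.67 + (z_c − 39160)×3.28
Column 2: 2657×0 + x×2.18 + 22640×2.67 + (z_c − 2657 − 22640 − x)×3.28
The z_c×3.28 term appears on both sides and cancels. Collect the known terms of each column as K = Σ(ρt)_known − 3.28 × (depth of known layers): K_1 = 104557.2 − 3.28×39160 = −23887.6; K_2 = 60448.8 − 3.28×(2657 + 22640) = −22525.36.
Balance: K_1 = K_2 − x×(3.28 − 2.18), so x = (K_2 − K_1)/(3.28 − 2.18) = 1362.24/1.1 = 1240 m.

1240 m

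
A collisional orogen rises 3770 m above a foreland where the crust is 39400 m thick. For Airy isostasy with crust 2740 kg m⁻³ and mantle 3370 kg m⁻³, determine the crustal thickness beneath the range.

Root depth r = h ρ_c / (ρ_m − ρ_c) = 3770 m × 2740 / 630 = 16400 m.
Total thickness = T + h + r = 39400 m + 3770 m + 16400 m = 59600 m.

59600 m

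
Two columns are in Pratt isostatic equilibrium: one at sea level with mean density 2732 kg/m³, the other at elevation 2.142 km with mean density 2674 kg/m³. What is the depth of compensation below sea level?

ρ_ref D = ρ (D + h) → D (ρ_ref − ρ) = ρ h.
D = ρ h/(ρ_ref − ρ) = 2674 × 2.142 km/(2732 − 2674) = 98.8 km.

98.8 km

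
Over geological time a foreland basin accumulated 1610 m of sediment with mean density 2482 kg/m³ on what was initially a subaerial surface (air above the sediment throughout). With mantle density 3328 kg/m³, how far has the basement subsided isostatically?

Subaerial load: s = t ρ_sed / ρ_m = 1610 m × 2482/3328 = 1200 m.

1200 m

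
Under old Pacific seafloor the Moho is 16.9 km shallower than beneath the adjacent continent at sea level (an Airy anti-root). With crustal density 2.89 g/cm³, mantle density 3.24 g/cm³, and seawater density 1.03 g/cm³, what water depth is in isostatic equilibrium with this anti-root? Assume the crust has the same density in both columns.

Replacing a thickness d of crust by seawater at the top must be balanced by replacing crust with mantle at the base: d (ρ_c − ρ_w) = a (ρ_m − ρ_c).
d = a (ρ_m − ρ_c)/(ρ_c − ρ_w) = 16.9 km × 0.35/1.86 = 3.18 km.

3.18 km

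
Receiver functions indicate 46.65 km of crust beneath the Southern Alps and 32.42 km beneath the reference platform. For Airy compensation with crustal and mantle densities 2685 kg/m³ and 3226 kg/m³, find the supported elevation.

2.39 km

Excess crust Δ = 46.65 km − 32.42 km = 14.23 km, split between elevation h and root r with h + r = Δ.
Airy balance ρ_c h = (ρ_m − ρ_c) r gives r = h ρ_c/(ρ_m − ρ_c), so h (1 + ρ_c/(ρ_m − ρ_c)) = Δ, i.e. h = Δ (ρ_m − ρ_c)/ρ_m.
h = 14.23 km × 541/3226 = 2.39 km.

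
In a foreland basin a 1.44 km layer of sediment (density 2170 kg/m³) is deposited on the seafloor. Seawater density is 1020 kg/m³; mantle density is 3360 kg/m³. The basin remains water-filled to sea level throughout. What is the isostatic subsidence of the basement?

0.708 km

Submarine loading: the sediment displaces seawater, and the subsidence is in turn flooded, so s (ρ_m − ρ_w) = t (ρ_sed − ρ_w).
s = 1.44 km × (2170 − 1020) / (3360 − 1020) = 0.708 km.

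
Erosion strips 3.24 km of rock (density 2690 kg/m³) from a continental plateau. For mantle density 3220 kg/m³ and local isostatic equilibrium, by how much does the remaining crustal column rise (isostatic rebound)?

Unloading: uplift u = e ρ_c/ρ_m = 3.24 km × 2690/3220 = 2.71 km.

2.71 km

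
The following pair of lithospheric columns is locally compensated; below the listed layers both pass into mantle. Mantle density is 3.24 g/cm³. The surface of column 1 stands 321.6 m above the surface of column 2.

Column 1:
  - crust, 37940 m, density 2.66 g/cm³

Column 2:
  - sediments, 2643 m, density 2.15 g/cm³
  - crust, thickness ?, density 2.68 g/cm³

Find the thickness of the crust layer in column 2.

32300 m

Take the compensation level at the base of the deeper column (depth z_c below the surface of column 1) and equate Σ ρ_i t_i down to z_c; mantle fills any gap and the z_c terms cancel.
Column 1: 37940×2.66 + (z_c − 37940)×3.24
Column 2: 321.6×0 + 2643×2.15 + x×2.68 + (z_c − 321.6 − 2643 − x)×3.24
The z_c×3.24 term appears on both sides and cancels. Collect the known terms of each column as K = Σ(ρt)_known − 3.24 × (depth of known layers): K_1 = 100920.4 − 3.24×37940 = −22005.2; K_2 = 5682.45 − 3.24×(321.6 + 2643) = −3922.854.
Balance: K_1 = K_2 − x×(3.24 − 2.68), so x = (K_2 − K_1)/(3.24 − 2.68) = 18082.3/0.56 = 32300 m.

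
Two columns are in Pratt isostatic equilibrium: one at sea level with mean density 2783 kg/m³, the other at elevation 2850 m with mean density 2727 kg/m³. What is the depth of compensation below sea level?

ρ_ref D = ρ (D + h) → D (ρ_ref − ρ) = ρ h.
D = ρ h/(ρ_ref − ρ) = 2727 × 2850 m/(2783 − 2727) = 139000 m.

139000 m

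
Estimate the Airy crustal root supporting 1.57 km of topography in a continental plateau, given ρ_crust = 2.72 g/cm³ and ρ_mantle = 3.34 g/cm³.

6.89 km

For local isostatic compensation: the weight of the topography is balanced by the buoyancy of the root, ρ_c h = (ρ_m − ρ_c) r.
r = h · ρ_c / (ρ_m − ρ_c) = 1.57 km × 2.72 / (3.34 − 2.72) = 6.89 km.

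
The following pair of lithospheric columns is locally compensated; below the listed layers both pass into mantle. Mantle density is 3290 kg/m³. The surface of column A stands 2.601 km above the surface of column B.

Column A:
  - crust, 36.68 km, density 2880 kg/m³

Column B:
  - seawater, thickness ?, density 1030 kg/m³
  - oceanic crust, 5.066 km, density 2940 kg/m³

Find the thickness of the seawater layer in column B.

2.08 km

Take the compensation level at the base of the deeper column (depth z_c below the surface of column A) and equate Σ ρ_i t_i down to z_c; mantle fills any gap and the z_c terms cancel.
Column A: 36.68×2880 + (z_c − 36.68)×3290
Column B: 2.601×0 + x×1030 + 5.066×2940 + (z_c − 2.601 − 5.066 − x)×3290
The z_c×3290 term appears on both sides and cancels. Collect the known terms of each column as K = Σ(ρt)_known − 3290 × (depth of known layers): K_A = 105638.4 − 3290×36.68 = −15038.8; K_B = 14894.04 − 3290×(2.601 + 5.066) = −10330.39.
Balance: K_A = K_B − x×(3290 − 1030), so x = (K_B − K_A)/(3290 − 1030) = 4708.41/2260 = 2.08 km.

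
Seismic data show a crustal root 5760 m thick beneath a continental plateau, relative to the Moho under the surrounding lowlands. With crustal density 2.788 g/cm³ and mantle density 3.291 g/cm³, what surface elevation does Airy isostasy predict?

In Airy isostatic equilibrium: ρ_c h = (ρ_m − ρ_c) r.
h = r (ρ_m − ρ_c) / ρ_c = 5760 m × (3.291 − 2.788) / 2.788 = 1040 m.

1040 m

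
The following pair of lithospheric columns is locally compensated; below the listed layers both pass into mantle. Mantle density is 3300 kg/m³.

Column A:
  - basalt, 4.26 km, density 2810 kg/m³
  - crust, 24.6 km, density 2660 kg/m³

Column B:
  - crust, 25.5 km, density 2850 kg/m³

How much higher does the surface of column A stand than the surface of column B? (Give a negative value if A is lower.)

1.93 km

For any compensation level in the mantle, the mantle terms cancel and isostasy reduces to e = (Σt_A − Σt_B) − (Σ(ρt)_A − Σ(ρt)_B) / ρ_m.
Σt_A = 28.86 km; Σt_B = 25.5 km; Σ(ρt)_A = 77406.6; Σ(ρt)_B = 72675 (in km·kg/m³).
e = (28.86 − 25.5) − (77406.6 − 72675) / 3300 = 1.93 km.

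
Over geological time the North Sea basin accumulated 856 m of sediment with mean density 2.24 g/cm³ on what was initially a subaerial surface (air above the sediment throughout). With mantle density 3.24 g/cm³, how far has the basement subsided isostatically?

Subaerial load: s = t ρ_sed / ρ_m = 856 m × 2.24/3.24 = 592 m.

592 m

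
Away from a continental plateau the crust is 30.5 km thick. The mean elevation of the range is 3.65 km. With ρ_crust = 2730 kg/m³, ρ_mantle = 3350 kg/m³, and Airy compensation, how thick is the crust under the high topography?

50.2 km

Root depth r = h ρ_c / (ρ_m − ρ_c) = 3.65 km × 2730 / 620 = 16.07 km.
Total thickness = T + h + r = 30.5 km + 3.65 km + 16.07 km = 50.2 km.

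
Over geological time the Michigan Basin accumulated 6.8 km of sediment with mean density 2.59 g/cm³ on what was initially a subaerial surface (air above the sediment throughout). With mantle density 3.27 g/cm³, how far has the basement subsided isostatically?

5.39 km

Subaerial load: s = t ρ_sed / ρ_m = 6.8 km × 2.59/3.27 = 5.39 km.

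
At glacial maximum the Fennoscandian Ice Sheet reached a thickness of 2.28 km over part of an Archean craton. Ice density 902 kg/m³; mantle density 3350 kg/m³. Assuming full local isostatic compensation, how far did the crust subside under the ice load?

0.614 km

Equating mass per unit area of the two columns: the ice load ρ_ice t is balanced by mantle displaced below, ρ_m s.
s = t ρ_ice / ρ_m = 2.28 km × 902/3350 = 0.614 km.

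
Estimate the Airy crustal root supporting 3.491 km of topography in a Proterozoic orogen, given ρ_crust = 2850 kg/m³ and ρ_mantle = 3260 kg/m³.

Balancing pressure at the compensation depth: the weight of the topography is balanced by the buoyancy of the root, ρ_c h = (ρ_m − ρ_c) r.
r = h · ρ_c / (ρ_m − ρ_c) = 3.491 km × 2850 / (3260 − 2850) = 24.3 km.

24.3 km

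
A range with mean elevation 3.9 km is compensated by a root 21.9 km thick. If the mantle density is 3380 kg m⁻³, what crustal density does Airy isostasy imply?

ρ_c h = (ρ_m − ρ_c) r → ρ_c (h + r) = ρ_m r → ρ_c = ρ_m r / (h + r).
ρ_c = 3380 × 21.9 km / (3.9 km + 21.9 km) = 2870 kg m⁻³.

2870 kg m⁻³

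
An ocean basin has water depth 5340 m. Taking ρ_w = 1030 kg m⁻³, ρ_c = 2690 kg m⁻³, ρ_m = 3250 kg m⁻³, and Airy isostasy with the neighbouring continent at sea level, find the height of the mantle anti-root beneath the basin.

15800 m

For local isostatic compensation: replacing crust with seawater at the top is compensated by replacing crust with mantle at the base: d (ρ_c − ρ_w) = a (ρ_m − ρ_c).
a = d (ρ_c − ρ_w)/(ρ_m − ρ_c) = 5340 m × 1660/560 = 15800 m.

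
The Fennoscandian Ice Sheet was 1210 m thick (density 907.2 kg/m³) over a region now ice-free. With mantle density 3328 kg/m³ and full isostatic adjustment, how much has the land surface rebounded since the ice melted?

330 m

Removing the load lets mantle flow back in; uplift u satisfies ρ_ice t = ρ_m u.
u = t ρ_ice/ρ_m = 1210 m × 907.2/3328 = 330 m.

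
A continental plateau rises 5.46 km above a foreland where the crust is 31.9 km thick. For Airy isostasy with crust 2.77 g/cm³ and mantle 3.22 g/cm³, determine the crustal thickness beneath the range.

Root depth r = h ρ_c / (ρ_m − ρ_c) = 5.46 km × 2.77 / 0.45 = 33.61 km.
Total thickness = T + h + r = 31.9 km + 5.46 km + 33.61 km = 71 km.

71 km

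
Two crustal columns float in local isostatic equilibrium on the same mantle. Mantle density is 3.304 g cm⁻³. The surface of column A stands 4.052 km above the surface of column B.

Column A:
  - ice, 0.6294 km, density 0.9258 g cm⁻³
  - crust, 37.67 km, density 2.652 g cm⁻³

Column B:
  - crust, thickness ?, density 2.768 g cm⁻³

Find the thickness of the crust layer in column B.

Take the compensation level at the base of the deeper column (depth z_c below the surface of column A) and equate Σ ρ_i t_i down to z_c; mantle fills any gap and the z_c terms cancel.
Column A: 0.6294×0.9258 + 37.67×2.652 + (z_c − 38.2994)×3.304
Column B: 4.052×0 + x×2.768 + (z_c − 4.052 − 0 − x)×3.304
The z_c×3.304 term appears on both sides and cancels. Collect the known terms of each column as K = Σ(ρt)_known − 3.304 × (depth of known layers): K_A = 100.483539 − 3.304×38.2994 = −26.0576791; K_B = 0 − 3.304×(4.052 + 0) = −13.387808.
Balance: K_A = K_B − x×(3.304 − 2.768), so x = (K_B − K_A)/(3.304 − 2.768) = 12.6699/0.536 = 23.6 km.

23.6 km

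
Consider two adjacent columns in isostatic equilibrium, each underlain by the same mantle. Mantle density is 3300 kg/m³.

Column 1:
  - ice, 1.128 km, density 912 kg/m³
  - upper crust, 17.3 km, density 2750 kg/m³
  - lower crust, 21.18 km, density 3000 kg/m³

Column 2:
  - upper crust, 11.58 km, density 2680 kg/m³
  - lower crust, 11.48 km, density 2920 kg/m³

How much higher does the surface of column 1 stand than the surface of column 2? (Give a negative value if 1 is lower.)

2.13 km

For any compensation level in the mantle, the mantle terms cancel and isostasy reduces to e = (Σt_1 − Σt_2) − (Σ(ρt)_1 − Σ(ρt)_2) / ρ_m.
Σt_1 = 39.608 km; Σt_2 = 23.06 km; Σ(ρt)_1 = 112143.736; Σ(ρt)_2 = 64556 (in km·kg/m³).
e = (39.608 − 23.06) − (112143.736 − 64556) / 3300 = 2.13 km.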